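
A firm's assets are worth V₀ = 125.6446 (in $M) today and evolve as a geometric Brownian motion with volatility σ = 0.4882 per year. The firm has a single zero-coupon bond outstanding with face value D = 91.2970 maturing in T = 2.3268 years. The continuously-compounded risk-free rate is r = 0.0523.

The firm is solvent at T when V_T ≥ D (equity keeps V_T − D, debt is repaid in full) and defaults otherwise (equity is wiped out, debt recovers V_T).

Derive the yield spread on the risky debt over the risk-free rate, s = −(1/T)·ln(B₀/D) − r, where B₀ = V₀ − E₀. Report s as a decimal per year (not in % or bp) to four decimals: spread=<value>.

d₁ = [ln(V₀/D) + (r + σ²/2)T] / (σ√T)
   = [ln(125.6446/91.2970) + (0.0523 + 0.5·0.4882²)·2.3268] / (0.4882·√2.3268)
   = [0.319339 + 0.398976] / 0.744693 = 0.964578
d₂ = d₁ − σ√T = 0.964578 − 0.744693 = 0.219885
N(d₁) = 0.832622,  N(d₂) = 0.587020,  e^(−rT) = 0.885421
E₀ = V₀·N(d₁) − D·e^(−rT)·N(d₂)
   = 125.6446·0.832622 − 91.2970·0.885421·0.587020 = 57.161942
B₀ = V₀ − E₀ = 125.6446 − 57.161942 = 68.482658
spread = −(1/T)·ln(B₀/D) − r = −(1/2.3268)·ln(68.482658/91.2970) − 0.0523 = 0.07127632

spread=0.0713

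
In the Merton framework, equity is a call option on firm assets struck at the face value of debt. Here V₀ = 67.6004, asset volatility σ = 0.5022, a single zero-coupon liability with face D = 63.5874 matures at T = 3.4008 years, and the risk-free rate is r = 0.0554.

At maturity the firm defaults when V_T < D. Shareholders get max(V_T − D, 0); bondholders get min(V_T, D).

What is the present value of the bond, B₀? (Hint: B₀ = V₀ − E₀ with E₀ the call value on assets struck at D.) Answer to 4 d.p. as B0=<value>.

B0=37.9698

d₁ = [ln(V₀/D) + (r + σ²/2)T] / (σ√T)
   = [ln(67.6004/63.5874) + (0.0554 + 0.5·0.5022²)·3.4008] / (0.5022·√3.4008)
   = [0.061199 + 0.617253] / 0.926120 = 0.732575
d₂ = d₁ − σ√T = 0.732575 − 0.926120 = -0.193545
N(d₁) = 0.768091,  N(d₂) = 0.423266,  e^(−rT) = 0.828280
E₀ = V₀·N(d₁) − D·e^(−rT)·N(d₂)
   = 67.6004·0.768091 − 63.5874·0.828280·0.423266 = 29.630625
B₀ = V₀ − E₀ = 67.6004 − 29.630625 = 37.969775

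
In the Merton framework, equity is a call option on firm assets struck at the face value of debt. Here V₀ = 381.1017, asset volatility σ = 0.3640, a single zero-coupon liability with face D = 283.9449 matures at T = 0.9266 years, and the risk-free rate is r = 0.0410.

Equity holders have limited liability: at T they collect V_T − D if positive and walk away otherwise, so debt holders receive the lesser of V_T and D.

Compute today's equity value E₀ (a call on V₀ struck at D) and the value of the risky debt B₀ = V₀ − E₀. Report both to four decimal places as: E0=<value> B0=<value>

E0=118.0298 B0=263.0719

d₁ = [ln(V₀/D) + (r + σ²/2)T] / (σ√T)
   = [ln(381.1017/283.9449) + (0.0410 + 0.5·0.3640²)·0.9266] / (0.3640·√0.9266)
   = [0.294286 + 0.099376] / 0.350387 = 1.123508
d₂ = d₁ − σ√T = 1.123508 − 0.350387 = 0.773121
N(d₁) = 0.869389,  N(d₂) = 0.780275,  e^(−rT) = 0.962722
E₀ = V₀·N(d₁) − D·e^(−rT)·N(d₂)
   = 381.1017·0.869389 − 283.9449·0.962722·0.780275 = 118.029766
B₀ = V₀ − E₀ = 381.1017 − 118.029766 = 263.071934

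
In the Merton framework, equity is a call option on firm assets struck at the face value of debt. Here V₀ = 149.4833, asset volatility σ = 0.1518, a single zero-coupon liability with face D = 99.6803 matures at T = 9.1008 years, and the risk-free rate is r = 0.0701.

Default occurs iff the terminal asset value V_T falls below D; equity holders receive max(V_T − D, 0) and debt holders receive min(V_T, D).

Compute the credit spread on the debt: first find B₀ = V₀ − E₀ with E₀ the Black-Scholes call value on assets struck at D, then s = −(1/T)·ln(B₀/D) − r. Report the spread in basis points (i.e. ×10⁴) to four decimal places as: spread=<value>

d₁ = [ln(V₀/D) + (r + σ²/2)T] / (σ√T)
   = [ln(149.4833/99.6803) + (0.0701 + 0.5·0.1518²)·9.1008] / (0.1518·√9.1008)
   = [0.405217 + 0.742822] / 0.457943 = 2.506946
d₂ = d₁ − σ√T = 2.506946 − 0.457943 = 2.049003
N(d₁) = 0.993911,  N(d₂) = 0.979769,  e^(−rT) = 0.528366
E₀ = V₀·N(d₁) − D·e^(−rT)·N(d₂)
   = 149.4833·0.993911 − 99.6803·0.528366·0.979769 = 96.970937
B₀ = V₀ − E₀ = 149.4833 − 96.970937 = 52.512363
spread = −(1/T)·ln(B₀/D) − r = −(1/9.1008)·ln(52.512363/99.6803) − 0.0701 = 0.00032452
in basis points: 0.00032452 × 10⁴ = 3.2452 bp

spread=3.2452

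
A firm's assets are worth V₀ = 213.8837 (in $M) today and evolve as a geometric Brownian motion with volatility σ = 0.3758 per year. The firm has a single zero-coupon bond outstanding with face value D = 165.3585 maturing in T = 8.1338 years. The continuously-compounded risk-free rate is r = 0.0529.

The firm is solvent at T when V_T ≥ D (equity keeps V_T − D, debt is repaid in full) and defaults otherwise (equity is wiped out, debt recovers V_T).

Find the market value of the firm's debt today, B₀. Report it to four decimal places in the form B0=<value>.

B0=83.8546

d₁ = [ln(V₀/D) + (r + σ²/2)T] / (σ√T)
   = [ln(213.8837/165.3585) + (0.0529 + 0.5·0.3758²)·8.1338] / (0.3758·√8.1338)
   = [0.257317 + 1.004629] / 1.071775 = 1.177435
d₂ = d₁ − σ√T = 1.177435 − 1.071775 = 0.105660
N(d₁) = 0.880489,  N(d₂) = 0.542074,  e^(−rT) = 0.650328
E₀ = V₀·N(d₁) − D·e^(−rT)·N(d₂)
   = 213.8837·0.880489 − 165.3585·0.650328·0.542074 = 130.029071
B₀ = V₀ − E₀ = 213.8837 − 130.029071 = 83.854629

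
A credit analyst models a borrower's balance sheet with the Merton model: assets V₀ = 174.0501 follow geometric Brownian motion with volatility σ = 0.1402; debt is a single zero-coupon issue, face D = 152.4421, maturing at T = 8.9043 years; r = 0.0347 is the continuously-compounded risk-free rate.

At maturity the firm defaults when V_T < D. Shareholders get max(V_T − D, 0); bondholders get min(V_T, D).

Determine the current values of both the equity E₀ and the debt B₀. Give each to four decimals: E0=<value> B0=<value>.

E0=66.4392 B0=107.6109

d₁ = [ln(V₀/D) + (r + σ²/2)T] / (σ√T)
   = [ln(174.0501/152.4421) + (0.0347 + 0.5·0.1402²)·8.9043] / (0.1402·√8.9043)
   = [0.132558 + 0.396491] / 0.418358 = 1.264585
d₂ = d₁ − σ√T = 1.264585 − 0.418358 = 0.846228
N(d₁) = 0.896990,  N(d₂) = 0.801287,  e^(−rT) = 0.734196
E₀ = V₀·N(d₁) − D·e^(−rT)·N(d₂)
   = 174.0501·0.896990 − 152.4421·0.734196·0.801287 = 66.439237
B₀ = V₀ − E₀ = 174.0501 − 66.439237 = 107.610863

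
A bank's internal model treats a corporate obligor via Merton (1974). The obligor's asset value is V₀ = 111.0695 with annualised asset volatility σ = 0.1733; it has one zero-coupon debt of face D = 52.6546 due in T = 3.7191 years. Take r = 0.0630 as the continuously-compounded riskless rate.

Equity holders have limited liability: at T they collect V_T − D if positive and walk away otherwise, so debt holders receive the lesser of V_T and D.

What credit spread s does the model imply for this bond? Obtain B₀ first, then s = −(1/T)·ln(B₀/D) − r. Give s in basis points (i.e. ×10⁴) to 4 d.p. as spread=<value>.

d₁ = [ln(V₀/D) + (r + σ²/2)T] / (σ√T)
   = [ln(111.0695/52.6546) + (0.0630 + 0.5·0.1733²)·3.7191] / (0.1733·√3.7191)
   = [0.746403 + 0.290151] / 0.334208 = 3.101517
d₂ = d₁ − σ√T = 3.101517 − 0.334208 = 2.767309
N(d₁) = 0.999037,  N(d₂) = 0.997174,  e^(−rT) = 0.791122
E₀ = V₀·N(d₁) − D·e^(−rT)·N(d₂)
   = 111.0695·0.999037 − 52.6546·0.791122·0.997174 = 69.424097
B₀ = V₀ − E₀ = 111.0695 − 69.424097 = 41.645403
spread = −(1/T)·ln(B₀/D) − r = −(1/3.7191)·ln(41.645403/52.6546) − 0.0630 = 0.00006973
in basis points: 0.00006973 × 10⁴ = 0.6973 bp

spread=0.6973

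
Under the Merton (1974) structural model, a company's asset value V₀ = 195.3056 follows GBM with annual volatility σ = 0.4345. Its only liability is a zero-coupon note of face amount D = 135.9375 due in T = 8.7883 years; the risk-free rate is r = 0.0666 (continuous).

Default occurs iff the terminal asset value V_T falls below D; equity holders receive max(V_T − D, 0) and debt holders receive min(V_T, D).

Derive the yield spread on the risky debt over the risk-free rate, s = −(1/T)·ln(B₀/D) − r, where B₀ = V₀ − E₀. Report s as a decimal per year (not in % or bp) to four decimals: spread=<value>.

spread=0.0323

d₁ = [ln(V₀/D) + (r + σ²/2)T] / (σ√T)
   = [ln(195.3056/135.9375) + (0.0666 + 0.5·0.4345²)·8.7883] / (0.4345·√8.7883)
   = [0.362370 + 1.414873] / 1.288078 = 1.379764
d₂ = d₁ − σ√T = 1.379764 − 1.288078 = 0.091686
N(d₁) = 0.916170,  N(d₂) = 0.536526,  e^(−rT) = 0.556938
E₀ = V₀·N(d₁) − D·e^(−rT)·N(d₂)
   = 195.3056·0.916170 − 135.9375·0.556938·0.536526 = 138.313443
B₀ = V₀ − E₀ = 195.3056 − 138.313443 = 56.992157
spread = −(1/T)·ln(B₀/D) − r = −(1/8.7883)·ln(56.992157/135.9375) − 0.0666 = 0.03231351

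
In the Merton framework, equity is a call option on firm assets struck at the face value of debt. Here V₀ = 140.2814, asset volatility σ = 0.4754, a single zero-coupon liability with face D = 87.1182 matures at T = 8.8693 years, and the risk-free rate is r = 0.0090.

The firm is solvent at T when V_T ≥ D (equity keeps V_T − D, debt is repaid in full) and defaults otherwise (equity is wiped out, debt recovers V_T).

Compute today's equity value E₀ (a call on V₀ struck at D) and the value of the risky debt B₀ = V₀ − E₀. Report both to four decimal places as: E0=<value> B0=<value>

d₁ = [ln(V₀/D) + (r + σ²/2)T] / (σ√T)
   = [ln(140.2814/87.1182) + (0.0090 + 0.5·0.4754²)·8.8693] / (0.4754·√8.8693)
   = [0.476385 + 1.082077] / 1.415806 = 1.100759
d₂ = d₁ − σ√T = 1.100759 − 1.415806 = -0.315047
N(d₁) = 0.864499,  N(d₂) = 0.376363,  e^(−rT) = 0.923279
E₀ = V₀·N(d₁) − D·e^(−rT)·N(d₂)
   = 140.2814·0.864499 − 87.1182·0.923279·0.376363 = 91.000635
B₀ = V₀ − E₀ = 140.2814 − 91.000635 = 49.280765

E0=91.0006 B0=49.2808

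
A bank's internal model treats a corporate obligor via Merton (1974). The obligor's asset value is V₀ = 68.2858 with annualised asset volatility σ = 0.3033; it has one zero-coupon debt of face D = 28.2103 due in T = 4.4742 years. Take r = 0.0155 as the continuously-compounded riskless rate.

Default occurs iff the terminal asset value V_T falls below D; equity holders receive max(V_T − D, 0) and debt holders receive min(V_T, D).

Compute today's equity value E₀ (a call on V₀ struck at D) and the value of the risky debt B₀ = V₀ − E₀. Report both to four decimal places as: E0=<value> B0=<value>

d₁ = [ln(V₀/D) + (r + σ²/2)T] / (σ√T)
   = [ln(68.2858/28.2103) + (0.0155 + 0.5·0.3033²)·4.4742] / (0.3033·√4.4742)
   = [0.884015 + 0.275143] / 0.641549 = 1.806810
d₂ = d₁ − σ√T = 1.806810 − 0.641549 = 1.165260
N(d₁) = 0.964604,  N(d₂) = 0.878043,  e^(−rT) = 0.933000
E₀ = V₀·N(d₁) − D·e^(−rT)·N(d₂)
   = 68.2858·0.964604 − 28.2103·0.933000·0.878043 = 42.758477
B₀ = V₀ − E₀ = 68.2858 − 42.758477 = 25.527323

E0=42.7585 B0=25.5273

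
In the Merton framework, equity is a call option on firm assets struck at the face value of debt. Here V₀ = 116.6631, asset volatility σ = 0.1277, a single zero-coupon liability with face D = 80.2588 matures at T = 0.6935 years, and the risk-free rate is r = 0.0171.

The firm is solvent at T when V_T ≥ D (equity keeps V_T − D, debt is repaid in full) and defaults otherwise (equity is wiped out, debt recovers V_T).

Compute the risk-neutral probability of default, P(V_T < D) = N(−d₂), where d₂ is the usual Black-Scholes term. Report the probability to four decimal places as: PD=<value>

PD=0.0002

d₁ = [ln(V₀/D) + (r + σ²/2)T] / (σ√T)
   = [ln(116.6631/80.2588) + (0.0171 + 0.5·0.1277²)·0.6935] / (0.1277·√0.6935)
   = [0.374034 + 0.017513] / 0.106344 = 3.681884
d₂ = d₁ − σ√T = 3.681884 − 0.106344 = 3.575540
risk-neutral PD = N(−d₂) = N(-3.575540) = 0.000175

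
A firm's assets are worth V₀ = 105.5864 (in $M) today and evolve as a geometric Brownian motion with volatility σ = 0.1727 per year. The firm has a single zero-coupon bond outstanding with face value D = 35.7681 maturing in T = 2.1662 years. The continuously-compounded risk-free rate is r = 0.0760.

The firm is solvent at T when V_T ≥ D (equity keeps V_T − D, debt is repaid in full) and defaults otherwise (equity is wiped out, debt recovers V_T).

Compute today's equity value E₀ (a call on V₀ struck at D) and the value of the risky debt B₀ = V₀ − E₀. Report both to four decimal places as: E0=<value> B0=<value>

E0=75.2477 B0=30.3387

d₁ = [ln(V₀/D) + (r + σ²/2)T] / (σ√T)
   = [ln(105.5864/35.7681) + (0.0760 + 0.5·0.1727²)·2.1662] / (0.1727·√2.1662)
   = [1.082473 + 0.196935] / 0.254180 = 5.033470
d₂ = d₁ − σ√T = 5.033470 − 0.254180 = 4.779290
N(d₁) = 1.000000,  N(d₂) = 0.999999,  e^(−rT) = 0.848206
E₀ = V₀·N(d₁) − D·e^(−rT)·N(d₂)
   = 105.5864·1.000000 − 35.7681·0.848206·0.999999 = 75.247668
B₀ = V₀ − E₀ = 105.5864 − 75.247668 = 30.338732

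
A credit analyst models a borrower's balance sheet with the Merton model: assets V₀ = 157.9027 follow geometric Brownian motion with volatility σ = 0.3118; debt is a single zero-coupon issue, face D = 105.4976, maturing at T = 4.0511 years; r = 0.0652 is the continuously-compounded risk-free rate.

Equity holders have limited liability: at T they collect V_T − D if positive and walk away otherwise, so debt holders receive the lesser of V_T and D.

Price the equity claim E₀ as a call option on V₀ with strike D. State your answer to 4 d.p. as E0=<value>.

d₁ = [ln(V₀/D) + (r + σ²/2)T] / (σ√T)
   = [ln(157.9027/105.4976) + (0.0652 + 0.5·0.3118²)·4.0511] / (0.3118·√4.0511)
   = [0.403291 + 0.461054] / 0.627571 = 1.377287
d₂ = d₁ − σ√T = 1.377287 − 0.627571 = 0.749717
N(d₁) = 0.915788,  N(d₂) = 0.773287,  e^(−rT) = 0.767872
E₀ = V₀·N(d₁) − D·e^(−rT)·N(d₂)
   = 157.9027·0.915788 − 105.4976·0.767872·0.773287 = 81.962446

E0=81.9624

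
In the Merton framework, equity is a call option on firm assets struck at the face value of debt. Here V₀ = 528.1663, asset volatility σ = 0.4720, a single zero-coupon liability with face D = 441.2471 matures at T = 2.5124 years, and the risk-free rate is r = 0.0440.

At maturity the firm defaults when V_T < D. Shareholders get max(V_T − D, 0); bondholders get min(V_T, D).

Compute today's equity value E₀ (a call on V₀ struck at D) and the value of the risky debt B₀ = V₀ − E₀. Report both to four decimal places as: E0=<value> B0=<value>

E0=210.6516 B0=317.5147

d₁ = [ln(V₀/D) + (r + σ²/2)T] / (σ√T)
   = [ln(528.1663/441.2471) + (0.0440 + 0.5·0.4720²)·2.5124] / (0.4720·√2.5124)
   = [0.179806 + 0.390407] / 0.748146 = 0.762168
d₂ = d₁ − σ√T = 0.762168 − 0.748146 = 0.014022
N(d₁) = 0.777020,  N(d₂) = 0.505594,  e^(−rT) = 0.895346
E₀ = V₀·N(d₁) − D·e^(−rT)·N(d₂)
   = 528.1663·0.777020 − 441.2471·0.895346·0.505594 = 210.651623
B₀ = V₀ − E₀ = 528.1663 − 210.651623 = 317.514677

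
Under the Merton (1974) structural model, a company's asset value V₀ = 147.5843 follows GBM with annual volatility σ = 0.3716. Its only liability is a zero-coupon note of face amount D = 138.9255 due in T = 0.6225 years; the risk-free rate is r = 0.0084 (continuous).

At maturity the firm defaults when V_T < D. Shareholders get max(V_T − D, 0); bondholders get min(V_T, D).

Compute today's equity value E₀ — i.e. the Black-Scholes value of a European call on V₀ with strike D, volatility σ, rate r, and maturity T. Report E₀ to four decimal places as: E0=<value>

E0=21.7585

d₁ = [ln(V₀/D) + (r + σ²/2)T] / (σ√T)
   = [ln(147.5843/138.9255) + (0.0084 + 0.5·0.3716²)·0.6225] / (0.3716·√0.6225)
   = [0.060462 + 0.048208] / 0.293187 = 0.370651
d₂ = d₁ − σ√T = 0.370651 − 0.293187 = 0.077463
N(d₁) = 0.644551,  N(d₂) = 0.530873,  e^(−rT) = 0.994785
E₀ = V₀·N(d₁) − D·e^(−rT)·N(d₂)
   = 147.5843·0.644551 − 138.9255·0.994785·0.530873 = 21.758545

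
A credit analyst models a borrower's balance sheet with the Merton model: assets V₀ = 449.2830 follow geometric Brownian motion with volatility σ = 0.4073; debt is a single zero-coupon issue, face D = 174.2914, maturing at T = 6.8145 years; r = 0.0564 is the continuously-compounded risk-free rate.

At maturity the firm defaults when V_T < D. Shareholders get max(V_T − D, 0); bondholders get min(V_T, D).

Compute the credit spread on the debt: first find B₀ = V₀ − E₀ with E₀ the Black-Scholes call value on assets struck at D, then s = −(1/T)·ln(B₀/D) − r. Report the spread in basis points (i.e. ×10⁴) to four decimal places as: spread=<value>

spread=145.9172

d₁ = [ln(V₀/D) + (r + σ²/2)T] / (σ√T)
   = [ln(449.2830/174.2914) + (0.0564 + 0.5·0.4073²)·6.8145] / (0.4073·√6.8145)
   = [0.946924 + 0.949578] / 1.063240 = 1.783700
d₂ = d₁ − σ√T = 1.783700 − 1.063240 = 0.720460
N(d₁) = 0.962764,  N(d₂) = 0.764379,  e^(−rT) = 0.680901
E₀ = V₀·N(d₁) − D·e^(−rT)·N(d₂)
   = 449.2830·0.962764 − 174.2914·0.680901·0.764379 = 341.840528
B₀ = V₀ − E₀ = 449.2830 − 341.840528 = 107.442472
spread = −(1/T)·ln(B₀/D) − r = −(1/6.8145)·ln(107.442472/174.2914) − 0.0564 = 0.01459172
in basis points: 0.01459172 × 10⁴ = 145.9172 bp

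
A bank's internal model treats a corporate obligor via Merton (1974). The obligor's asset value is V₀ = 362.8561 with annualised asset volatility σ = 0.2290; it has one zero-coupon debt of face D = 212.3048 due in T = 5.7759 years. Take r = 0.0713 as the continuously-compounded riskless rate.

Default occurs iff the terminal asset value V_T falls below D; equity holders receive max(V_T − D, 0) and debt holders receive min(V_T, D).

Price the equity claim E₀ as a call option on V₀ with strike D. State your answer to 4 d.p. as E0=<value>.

E0=224.3096

d₁ = [ln(V₀/D) + (r + σ²/2)T] / (σ√T)
   = [ln(362.8561/212.3048) + (0.0713 + 0.5·0.2290²)·5.7759] / (0.2290·√5.7759)
   = [0.535983 + 0.563269] / 0.550358 = 1.997340
d₂ = d₁ − σ√T = 1.997340 − 0.550358 = 1.446982
N(d₁) = 0.977106,  N(d₂) = 0.926049,  e^(−rT) = 0.662442
E₀ = V₀·N(d₁) − D·e^(−rT)·N(d₂)
   = 362.8561·0.977106 − 212.3048·0.662442·0.926049 = 224.309569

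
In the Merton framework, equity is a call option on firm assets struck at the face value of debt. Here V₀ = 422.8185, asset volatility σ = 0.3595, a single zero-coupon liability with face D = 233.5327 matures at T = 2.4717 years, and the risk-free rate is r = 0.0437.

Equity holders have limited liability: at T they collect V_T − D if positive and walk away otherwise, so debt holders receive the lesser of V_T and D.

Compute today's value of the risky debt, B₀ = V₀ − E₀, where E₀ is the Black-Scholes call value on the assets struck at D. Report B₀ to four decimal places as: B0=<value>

d₁ = [ln(V₀/D) + (r + σ²/2)T] / (σ√T)
   = [ln(422.8185/233.5327) + (0.0437 + 0.5·0.3595²)·2.4717] / (0.3595·√2.4717)
   = [0.593621 + 0.267735] / 0.565193 = 1.524003
d₂ = d₁ − σ√T = 1.524003 − 0.565193 = 0.958810
N(d₁) = 0.936246,  N(d₂) = 0.831173,  e^(−rT) = 0.897616
E₀ = V₀·N(d₁) − D·e^(−rT)·N(d₂)
   = 422.8185·0.936246 − 233.5327·0.897616·0.831173 = 221.629533
B₀ = V₀ − E₀ = 422.8185 − 221.629533 = 201.188967

B0=201.1890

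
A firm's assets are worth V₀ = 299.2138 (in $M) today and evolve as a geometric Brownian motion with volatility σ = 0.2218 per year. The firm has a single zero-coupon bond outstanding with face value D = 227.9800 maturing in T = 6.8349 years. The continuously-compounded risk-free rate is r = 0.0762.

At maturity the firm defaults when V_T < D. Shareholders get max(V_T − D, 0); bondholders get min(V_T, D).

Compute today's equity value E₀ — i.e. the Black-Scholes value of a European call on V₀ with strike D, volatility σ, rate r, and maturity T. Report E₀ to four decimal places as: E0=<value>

E0=168.2525

d₁ = [ln(V₀/D) + (r + σ²/2)T] / (σ√T)
   = [ln(299.2138/227.9800) + (0.0762 + 0.5·0.2218²)·6.8349] / (0.2218·√6.8349)
   = [0.271900 + 0.688942] / 0.579866 = 1.657007
d₂ = d₁ − σ√T = 1.657007 − 0.579866 = 1.077141
N(d₁) = 0.951241,  N(d₂) = 0.859291,  e^(−rT) = 0.594034
E₀ = V₀·N(d₁) − D·e^(−rT)·N(d₂)
   = 299.2138·0.951241 − 227.9800·0.594034·0.859291 = 168.252501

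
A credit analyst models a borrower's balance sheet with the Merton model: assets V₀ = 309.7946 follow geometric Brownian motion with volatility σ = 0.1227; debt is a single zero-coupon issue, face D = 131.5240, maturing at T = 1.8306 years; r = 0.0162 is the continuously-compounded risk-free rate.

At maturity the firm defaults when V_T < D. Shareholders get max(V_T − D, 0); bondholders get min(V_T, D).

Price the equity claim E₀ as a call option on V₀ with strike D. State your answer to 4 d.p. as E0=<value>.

d₁ = [ln(V₀/D) + (r + σ²/2)T] / (σ√T)
   = [ln(309.7946/131.5240) + (0.0162 + 0.5·0.1227²)·1.8306] / (0.1227·√1.8306)
   = [0.856720 + 0.043436] / 0.166013 = 5.422212
d₂ = d₁ − σ√T = 5.422212 − 0.166013 = 5.256199
N(d₁) = 1.000000,  N(d₂) = 1.000000,  e^(−rT) = 0.970780
E₀ = V₀·N(d₁) − D·e^(−rT)·N(d₂)
   = 309.7946·1.000000 − 131.5240·0.970780·1.000000 = 182.113772

E0=182.1138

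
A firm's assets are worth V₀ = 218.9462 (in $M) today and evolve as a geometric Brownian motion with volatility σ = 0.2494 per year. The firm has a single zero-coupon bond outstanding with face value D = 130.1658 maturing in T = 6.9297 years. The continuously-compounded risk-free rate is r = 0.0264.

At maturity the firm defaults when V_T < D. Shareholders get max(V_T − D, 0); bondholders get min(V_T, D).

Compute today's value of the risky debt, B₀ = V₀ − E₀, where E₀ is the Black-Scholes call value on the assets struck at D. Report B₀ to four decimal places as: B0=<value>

B0=101.3044

d₁ = [ln(V₀/D) + (r + σ²/2)T] / (σ√T)
   = [ln(218.9462/130.1658) + (0.0264 + 0.5·0.2494²)·6.9297] / (0.2494·√6.9297)
   = [0.520017 + 0.398459] / 0.656529 = 1.398989
d₂ = d₁ − σ√T = 1.398989 − 0.656529 = 0.742460
N(d₁) = 0.919092,  N(d₂) = 0.771096,  e^(−rT) = 0.832815
E₀ = V₀·N(d₁) − D·e^(−rT)·N(d₂)
   = 218.9462·0.919092 − 130.1658·0.832815·0.771096 = 117.641808
B₀ = V₀ − E₀ = 218.9462 − 117.641808 = 101.304392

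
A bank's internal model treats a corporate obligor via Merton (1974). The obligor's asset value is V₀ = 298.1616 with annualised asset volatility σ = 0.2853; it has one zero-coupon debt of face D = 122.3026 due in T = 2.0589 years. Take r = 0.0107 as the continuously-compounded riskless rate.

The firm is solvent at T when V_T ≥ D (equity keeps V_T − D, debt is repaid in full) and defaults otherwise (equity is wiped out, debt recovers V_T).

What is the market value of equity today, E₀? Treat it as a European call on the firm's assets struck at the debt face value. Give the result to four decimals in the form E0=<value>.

E0=178.8642

d₁ = [ln(V₀/D) + (r + σ²/2)T] / (σ√T)
   = [ln(298.1616/122.3026) + (0.0107 + 0.5·0.2853²)·2.0589] / (0.2853·√2.0589)
   = [0.891137 + 0.105823] / 0.409373 = 2.435335
d₂ = d₁ − σ√T = 2.435335 − 0.409373 = 2.025962
N(d₁) = 0.992561,  N(d₂) = 0.978616,  e^(−rT) = 0.978211
E₀ = V₀·N(d₁) − D·e^(−rT)·N(d₂)
   = 298.1616·0.992561 − 122.3026·0.978211·0.978616 = 178.864242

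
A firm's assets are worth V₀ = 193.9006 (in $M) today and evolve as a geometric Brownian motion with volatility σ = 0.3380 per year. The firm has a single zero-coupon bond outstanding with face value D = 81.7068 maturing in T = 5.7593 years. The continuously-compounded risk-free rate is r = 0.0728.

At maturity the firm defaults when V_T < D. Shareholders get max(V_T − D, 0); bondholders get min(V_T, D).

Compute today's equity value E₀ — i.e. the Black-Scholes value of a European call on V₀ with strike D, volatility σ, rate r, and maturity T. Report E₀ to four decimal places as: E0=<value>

d₁ = [ln(V₀/D) + (r + σ²/2)T] / (σ√T)
   = [ln(193.9006/81.7068) + (0.0728 + 0.5·0.3380²)·5.7593] / (0.3380·√5.7593)
   = [0.864208 + 0.748260] / 0.811151 = 1.987877
d₂ = d₁ − σ√T = 1.987877 − 0.811151 = 1.176727
N(d₁) = 0.976587,  N(d₂) = 0.880348,  e^(−rT) = 0.657522
E₀ = V₀·N(d₁) − D·e^(−rT)·N(d₂)
   = 193.9006·0.976587 − 81.7068·0.657522·0.880348 = 142.065061

E0=142.0651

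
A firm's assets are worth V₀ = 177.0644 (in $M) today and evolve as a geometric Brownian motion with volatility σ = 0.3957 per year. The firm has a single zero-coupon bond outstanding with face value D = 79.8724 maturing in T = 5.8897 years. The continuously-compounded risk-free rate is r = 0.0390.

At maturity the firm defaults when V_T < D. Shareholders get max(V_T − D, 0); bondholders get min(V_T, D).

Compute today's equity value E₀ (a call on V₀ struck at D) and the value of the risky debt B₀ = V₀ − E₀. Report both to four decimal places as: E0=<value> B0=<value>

d₁ = [ln(V₀/D) + (r + σ²/2)T] / (σ√T)
   = [ln(177.0644/79.8724) + (0.0390 + 0.5·0.3957²)·5.8897] / (0.3957·√5.8897)
   = [0.796083 + 0.690798] / 0.960313 = 1.548331
d₂ = d₁ − σ√T = 1.548331 − 0.960313 = 0.588018
N(d₁) = 0.939229,  N(d₂) = 0.721740,  e^(−rT) = 0.794773
E₀ = V₀·N(d₁) − D·e^(−rT)·N(d₂)
   = 177.0644·0.939229 − 79.8724·0.794773·0.721740 = 120.487579
B₀ = V₀ − E₀ = 177.0644 − 120.487579 = 56.576821

E0=120.4876 B0=56.5768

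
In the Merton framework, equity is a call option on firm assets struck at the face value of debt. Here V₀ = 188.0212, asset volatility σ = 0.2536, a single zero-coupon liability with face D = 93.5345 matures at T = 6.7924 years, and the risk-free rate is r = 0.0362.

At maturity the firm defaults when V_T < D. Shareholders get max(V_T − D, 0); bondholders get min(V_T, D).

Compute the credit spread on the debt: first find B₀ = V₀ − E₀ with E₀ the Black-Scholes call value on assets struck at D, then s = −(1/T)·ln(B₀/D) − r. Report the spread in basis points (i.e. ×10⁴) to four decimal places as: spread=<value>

d₁ = [ln(V₀/D) + (r + σ²/2)T] / (σ√T)
   = [ln(188.0212/93.5345) + (0.0362 + 0.5·0.2536²)·6.7924] / (0.2536·√6.7924)
   = [0.698224 + 0.464305] / 0.660938 = 1.758907
d₂ = d₁ − σ√T = 1.758907 − 0.660938 = 1.097969
N(d₁) = 0.960703,  N(d₂) = 0.863891,  e^(−rT) = 0.782012
E₀ = V₀·N(d₁) − D·e^(−rT)·N(d₂)
   = 188.0212·0.960703 − 93.5345·0.782012·0.863891 = 117.443186
B₀ = V₀ − E₀ = 188.0212 − 117.443186 = 70.578014
spread = −(1/T)·ln(B₀/D) − r = −(1/6.7924)·ln(70.578014/93.5345) − 0.0362 = 0.00525982
in basis points: 0.00525982 × 10⁴ = 52.5982 bp

spread=52.5982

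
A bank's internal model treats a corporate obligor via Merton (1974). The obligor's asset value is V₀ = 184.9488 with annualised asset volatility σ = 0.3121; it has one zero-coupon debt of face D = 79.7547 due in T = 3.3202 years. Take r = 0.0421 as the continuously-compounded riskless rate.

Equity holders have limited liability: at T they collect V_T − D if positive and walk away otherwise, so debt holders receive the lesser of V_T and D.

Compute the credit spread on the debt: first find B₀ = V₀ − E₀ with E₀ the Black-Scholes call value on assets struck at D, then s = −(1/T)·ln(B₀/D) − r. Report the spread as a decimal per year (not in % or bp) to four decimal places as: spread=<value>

spread=0.0047

d₁ = [ln(V₀/D) + (r + σ²/2)T] / (σ√T)
   = [ln(184.9488/79.7547) + (0.0421 + 0.5·0.3121²)·3.3202] / (0.3121·√3.3202)
   = [0.841123 + 0.301485] / 0.568690 = 2.009192
d₂ = d₁ − σ√T = 2.009192 − 0.568690 = 1.440502
N(d₁) = 0.977742,  N(d₂) = 0.925137,  e^(−rT) = 0.869549
E₀ = V₀·N(d₁) − D·e^(−rT)·N(d₂)
   = 184.9488·0.977742 − 79.7547·0.869549·0.925137 = 116.673286
B₀ = V₀ − E₀ = 184.9488 − 116.673286 = 68.275514
spread = −(1/T)·ln(B₀/D) − r = −(1/3.3202)·ln(68.275514/79.7547) − 0.0421 = 0.00470576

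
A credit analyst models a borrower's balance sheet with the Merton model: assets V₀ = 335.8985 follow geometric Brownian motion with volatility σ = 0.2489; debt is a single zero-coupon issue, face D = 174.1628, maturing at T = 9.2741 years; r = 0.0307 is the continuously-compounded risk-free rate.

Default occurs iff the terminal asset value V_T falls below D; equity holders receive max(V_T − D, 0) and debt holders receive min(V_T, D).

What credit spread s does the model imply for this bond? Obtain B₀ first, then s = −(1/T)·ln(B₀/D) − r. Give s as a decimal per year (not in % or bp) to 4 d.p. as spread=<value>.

d₁ = [ln(V₀/D) + (r + σ²/2)T] / (σ√T)
   = [ln(335.8985/174.1628) + (0.0307 + 0.5·0.2489²)·9.2741] / (0.2489·√9.2741)
   = [0.656819 + 0.571986] / 0.757985 = 1.621145
d₂ = d₁ − σ√T = 1.621145 − 0.757985 = 0.863160
N(d₁) = 0.947507,  N(d₂) = 0.805975,  e^(−rT) = 0.752229
E₀ = V₀·N(d₁) − D·e^(−rT)·N(d₂)
   = 335.8985·0.947507 − 174.1628·0.752229·0.805975 = 212.675074
B₀ = V₀ − E₀ = 335.8985 − 212.675074 = 123.223426
spread = −(1/T)·ln(B₀/D) − r = −(1/9.2741)·ln(123.223426/174.1628) − 0.0307 = 0.00660727

spread=0.0066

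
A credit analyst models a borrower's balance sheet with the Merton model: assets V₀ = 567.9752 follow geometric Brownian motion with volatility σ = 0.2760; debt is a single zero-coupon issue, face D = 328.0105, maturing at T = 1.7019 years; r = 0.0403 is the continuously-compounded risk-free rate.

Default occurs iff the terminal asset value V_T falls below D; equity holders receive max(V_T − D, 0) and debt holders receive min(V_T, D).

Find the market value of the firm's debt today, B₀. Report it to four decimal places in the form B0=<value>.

B0=303.6542

d₁ = [ln(V₀/D) + (r + σ²/2)T] / (σ√T)
   = [ln(567.9752/328.0105) + (0.0403 + 0.5·0.2760²)·1.7019] / (0.2760·√1.7019)
   = [0.549032 + 0.133409] / 0.360061 = 1.895347
d₂ = d₁ − σ√T = 1.895347 − 0.360061 = 1.535286
N(d₁) = 0.970977,  N(d₂) = 0.937643,  e^(−rT) = 0.933713
E₀ = V₀·N(d₁) − D·e^(−rT)·N(d₂)
   = 567.9752·0.970977 − 328.0105·0.933713·0.937643 = 264.321048
B₀ = V₀ − E₀ = 567.9752 − 264.321048 = 303.654152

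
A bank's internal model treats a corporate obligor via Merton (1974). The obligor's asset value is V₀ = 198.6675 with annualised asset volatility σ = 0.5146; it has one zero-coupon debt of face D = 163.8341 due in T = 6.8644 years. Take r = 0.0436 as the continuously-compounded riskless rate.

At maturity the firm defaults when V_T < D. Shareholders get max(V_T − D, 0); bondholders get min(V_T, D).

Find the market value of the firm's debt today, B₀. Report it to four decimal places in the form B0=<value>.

B0=75.6610

d₁ = [ln(V₀/D) + (r + σ²/2)T] / (σ√T)
   = [ln(198.6675/163.8341) + (0.0436 + 0.5·0.5146²)·6.8644] / (0.5146·√6.8644)
   = [0.192778 + 1.208180] / 1.348252 = 1.039092
d₂ = d₁ − σ√T = 1.039092 − 1.348252 = -0.309160
N(d₁) = 0.850619,  N(d₂) = 0.378600,  e^(−rT) = 0.741346
E₀ = V₀·N(d₁) − D·e^(−rT)·N(d₂)
   = 198.6675·0.850619 − 163.8341·0.741346·0.378600 = 123.006461
B₀ = V₀ − E₀ = 198.6675 − 123.006461 = 75.661039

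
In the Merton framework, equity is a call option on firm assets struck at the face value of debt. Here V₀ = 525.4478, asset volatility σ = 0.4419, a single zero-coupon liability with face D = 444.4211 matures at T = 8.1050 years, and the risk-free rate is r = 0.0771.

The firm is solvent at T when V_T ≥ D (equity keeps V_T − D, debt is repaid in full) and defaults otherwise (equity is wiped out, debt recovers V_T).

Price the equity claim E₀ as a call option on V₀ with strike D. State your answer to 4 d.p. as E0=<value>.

d₁ = [ln(V₀/D) + (r + σ²/2)T] / (σ√T)
   = [ln(525.4478/444.4211) + (0.0771 + 0.5·0.4419²)·8.1050] / (0.4419·√8.1050)
   = [0.167478 + 1.416250] / 1.258058 = 1.258868
d₂ = d₁ − σ√T = 1.258868 − 1.258058 = 0.000810
N(d₁) = 0.895961,  N(d₂) = 0.500323,  e^(−rT) = 0.535317
E₀ = V₀·N(d₁) − D·e^(−rT)·N(d₂)
   = 525.4478·0.895961 − 444.4211·0.535317·0.500323 = 351.750647

E0=351.7506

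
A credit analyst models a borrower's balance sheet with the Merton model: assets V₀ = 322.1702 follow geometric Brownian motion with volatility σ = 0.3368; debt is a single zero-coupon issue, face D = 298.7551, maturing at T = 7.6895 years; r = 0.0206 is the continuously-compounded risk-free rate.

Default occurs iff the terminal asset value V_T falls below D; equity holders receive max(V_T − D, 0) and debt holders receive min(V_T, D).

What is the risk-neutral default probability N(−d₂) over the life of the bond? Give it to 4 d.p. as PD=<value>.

PD=0.5857

d₁ = [ln(V₀/D) + (r + σ²/2)T] / (σ√T)
   = [ln(322.1702/298.7551) + (0.0206 + 0.5·0.3368²)·7.6895] / (0.3368·√7.6895)
   = [0.075456 + 0.594530] / 0.933945 = 0.717372
d₂ = d₁ − σ√T = 0.717372 − 0.933945 = -0.216573
risk-neutral PD = N(−d₂) = N(0.216573) = 0.585729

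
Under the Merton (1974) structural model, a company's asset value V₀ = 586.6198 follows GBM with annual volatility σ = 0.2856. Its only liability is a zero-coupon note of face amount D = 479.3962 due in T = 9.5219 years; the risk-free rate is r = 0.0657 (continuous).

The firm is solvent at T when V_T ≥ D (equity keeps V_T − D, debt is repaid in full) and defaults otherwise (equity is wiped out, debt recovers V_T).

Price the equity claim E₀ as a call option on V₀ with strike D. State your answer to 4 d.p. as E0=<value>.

E0=360.2553

d₁ = [ln(V₀/D) + (r + σ²/2)T] / (σ√T)
   = [ln(586.6198/479.3962) + (0.0657 + 0.5·0.2856²)·9.5219] / (0.2856·√9.5219)
   = [0.201850 + 1.013927] / 0.881292 = 1.379538
d₂ = d₁ − σ√T = 1.379538 − 0.881292 = 0.498246
N(d₁) = 0.916136,  N(d₂) = 0.690845,  e^(−rT) = 0.534946
E₀ = V₀·N(d₁) − D·e^(−rT)·N(d₂)
   = 586.6198·0.916136 − 479.3962·0.534946·0.690845 = 360.255301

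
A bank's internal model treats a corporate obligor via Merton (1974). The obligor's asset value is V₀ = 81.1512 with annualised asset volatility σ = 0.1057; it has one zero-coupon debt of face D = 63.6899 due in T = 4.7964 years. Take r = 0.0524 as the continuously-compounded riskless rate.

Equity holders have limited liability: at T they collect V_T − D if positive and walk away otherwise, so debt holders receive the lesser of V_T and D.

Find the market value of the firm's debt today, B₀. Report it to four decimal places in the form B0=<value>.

B0=49.4494

d₁ = [ln(V₀/D) + (r + σ²/2)T] / (σ√T)
   = [ln(81.1512/63.6899) + (0.0524 + 0.5·0.1057²)·4.7964] / (0.1057·√4.7964)
   = [0.242288 + 0.278125] / 0.231490 = 2.248100
d₂ = d₁ − σ√T = 2.248100 − 0.231490 = 2.016610
N(d₁) = 0.987715,  N(d₂) = 0.978132,  e^(−rT) = 0.777765
E₀ = V₀·N(d₁) − D·e^(−rT)·N(d₂)
   = 81.1512·0.987715 − 63.6899·0.777765·0.978132 = 31.701769
B₀ = V₀ − E₀ = 81.1512 − 31.701769 = 49.449431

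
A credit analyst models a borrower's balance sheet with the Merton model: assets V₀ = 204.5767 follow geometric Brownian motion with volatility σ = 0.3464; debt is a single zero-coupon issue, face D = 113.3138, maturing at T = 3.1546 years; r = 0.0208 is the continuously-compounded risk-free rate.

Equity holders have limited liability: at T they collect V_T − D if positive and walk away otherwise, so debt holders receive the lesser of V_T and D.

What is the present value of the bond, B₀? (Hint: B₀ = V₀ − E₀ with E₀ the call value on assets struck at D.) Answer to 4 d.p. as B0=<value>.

B0=99.6789

d₁ = [ln(V₀/D) + (r + σ²/2)T] / (σ√T)
   = [ln(204.5767/113.3138) + (0.0208 + 0.5·0.3464²)·3.1546] / (0.3464·√3.1546)
   = [0.590782 + 0.254881] / 0.615248 = 1.374507
d₂ = d₁ − σ√T = 1.374507 − 0.615248 = 0.759260
N(d₁) = 0.915358,  N(d₂) = 0.776151,  e^(−rT) = 0.936491
E₀ = V₀·N(d₁) − D·e^(−rT)·N(d₂)
   = 204.5767·0.915358 − 113.3138·0.936491·0.776151 = 104.897793
B₀ = V₀ − E₀ = 204.5767 − 104.897793 = 99.678907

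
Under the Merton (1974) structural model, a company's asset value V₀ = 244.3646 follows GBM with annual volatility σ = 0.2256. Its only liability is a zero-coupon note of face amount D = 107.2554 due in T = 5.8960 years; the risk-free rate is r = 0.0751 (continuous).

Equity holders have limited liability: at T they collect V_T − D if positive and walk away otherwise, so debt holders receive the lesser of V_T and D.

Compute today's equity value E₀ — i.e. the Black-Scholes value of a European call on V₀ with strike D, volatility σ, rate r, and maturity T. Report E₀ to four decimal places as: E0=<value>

E0=175.7246

d₁ = [ln(V₀/D) + (r + σ²/2)T] / (σ√T)
   = [ln(244.3646/107.2554) + (0.0751 + 0.5·0.2256²)·5.8960] / (0.2256·√5.8960)
   = [0.823448 + 0.592829] / 0.547795 = 2.585417
d₂ = d₁ − σ√T = 2.585417 − 0.547795 = 2.037622
N(d₁) = 0.995137,  N(d₂) = 0.979206,  e^(−rT) = 0.642242
E₀ = V₀·N(d₁) − D·e^(−rT)·N(d₂)
   = 244.3646·0.995137 − 107.2554·0.642242·0.979206 = 175.724646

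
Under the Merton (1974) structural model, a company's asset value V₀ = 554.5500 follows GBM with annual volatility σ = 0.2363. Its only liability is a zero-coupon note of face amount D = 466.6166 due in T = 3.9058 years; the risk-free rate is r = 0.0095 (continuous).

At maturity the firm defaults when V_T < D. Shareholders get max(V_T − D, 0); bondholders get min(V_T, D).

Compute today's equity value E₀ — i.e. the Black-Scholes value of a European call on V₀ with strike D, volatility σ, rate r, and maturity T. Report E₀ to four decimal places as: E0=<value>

d₁ = [ln(V₀/D) + (r + σ²/2)T] / (σ√T)
   = [ln(554.5500/466.6166) + (0.0095 + 0.5·0.2363²)·3.9058] / (0.2363·√3.9058)
   = [0.172649 + 0.146151] / 0.467002 = 0.682651
d₂ = d₁ − σ√T = 0.682651 − 0.467002 = 0.215649
N(d₁) = 0.752586,  N(d₂) = 0.585369,  e^(−rT) = 0.963575
E₀ = V₀·N(d₁) − D·e^(−rT)·N(d₂)
   = 554.5500·0.752586 − 466.6166·0.963575·0.585369 = 154.152961

E0=154.1530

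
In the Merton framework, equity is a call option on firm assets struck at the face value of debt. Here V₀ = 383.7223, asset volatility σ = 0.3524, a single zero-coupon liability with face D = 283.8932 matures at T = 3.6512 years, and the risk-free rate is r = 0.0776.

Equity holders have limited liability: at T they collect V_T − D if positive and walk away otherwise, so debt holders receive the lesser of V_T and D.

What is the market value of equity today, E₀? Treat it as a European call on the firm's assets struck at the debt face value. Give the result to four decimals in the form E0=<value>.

E0=189.7089

d₁ = [ln(V₀/D) + (r + σ²/2)T] / (σ√T)
   = [ln(383.7223/283.8932) + (0.0776 + 0.5·0.3524²)·3.6512] / (0.3524·√3.6512)
   = [0.301321 + 0.510047] / 0.673370 = 1.204936
d₂ = d₁ − σ√T = 1.204936 − 0.673370 = 0.531566
N(d₁) = 0.885886,  N(d₂) = 0.702487,  e^(−rT) = 0.753269
E₀ = V₀·N(d₁) − D·e^(−rT)·N(d₂)
   = 383.7223·0.885886 − 283.8932·0.753269·0.702487 = 189.708905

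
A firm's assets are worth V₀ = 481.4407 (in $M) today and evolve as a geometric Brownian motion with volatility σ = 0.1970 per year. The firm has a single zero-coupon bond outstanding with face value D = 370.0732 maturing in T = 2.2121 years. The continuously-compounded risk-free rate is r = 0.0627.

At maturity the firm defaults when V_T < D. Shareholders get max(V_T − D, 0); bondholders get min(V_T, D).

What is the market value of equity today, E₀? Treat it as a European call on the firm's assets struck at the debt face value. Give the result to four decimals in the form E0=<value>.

E0=163.7678

d₁ = [ln(V₀/D) + (r + σ²/2)T] / (σ√T)
   = [ln(481.4407/370.0732) + (0.0627 + 0.5·0.1970²)·2.2121] / (0.1970·√2.2121)
   = [0.263082 + 0.181623] / 0.293001 = 1.517763
d₂ = d₁ − σ√T = 1.517763 − 0.293001 = 1.224762
N(d₁) = 0.935463,  N(d₂) = 0.889668,  e^(−rT) = 0.870490
E₀ = V₀·N(d₁) − D·e^(−rT)·N(d₂)
   = 481.4407·0.935463 − 370.0732·0.870490·0.889668 = 163.767837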